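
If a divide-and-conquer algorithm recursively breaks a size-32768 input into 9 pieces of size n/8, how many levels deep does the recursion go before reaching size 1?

For divide and conquer with division factor 8:

Problem sizes at each level:
Level 0: 32768
Level 1: 4096
Level 2: 512
Level 3: 64
Level 4: 8
Level 5: 1

The root is level 0 and the size-1 base case is level 5 (the tree spans levels 0 through 5, i.e. 6 levels counting the root), so the depth is the number of divisions: log_8(32768) = 5

The recursion tree depth is log_8(32768) = 5. At each level, the problem size is divided by 8, so it takes 5 divisions to reduce to a base case of size 1. The algorithm makes 9 recursive calls at each level.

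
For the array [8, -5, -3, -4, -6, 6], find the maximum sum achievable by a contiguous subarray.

Using Kadane's algorithm on [8, -5, -3, -4, -6, 6]:

Scanning through the array:
Position 1 (value -5): max_ending_here = 3, max_so_far = 8
Position 2 (value -3): max_ending_here = 0, max_so_far = 8
Position 3 (value -4): max_ending_here = -4, max_so_far = 8
Position 4 (value -6): max_ending_here = -6, max_so_far = 8
Position 5 (value 6): max_ending_here = 6, max_so_far = 8

Maximum subarray: [8]
Maximum sum: 8

The maximum subarray is [8] with sum 8. This subarray runs from index 0 to index 0.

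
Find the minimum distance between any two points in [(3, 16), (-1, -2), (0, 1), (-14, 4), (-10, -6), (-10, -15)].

Computing all pairwise distances among 6 points:

d((3, 16), (-1, -2)) = 18.4391
d((3, 16), (0, 1)) = 15.2971
d((3, 16), (-14, 4)) = 20.8087
d((3, 16), (-10, -6)) = 25.5539
d((3, 16), (-10, -15)) = 33.6155
d((-1, -2), (0, 1)) = 3.1623 <-- minimum
d((-1, -2), (-14, 4)) = 14.3178
d((-1, -2), (-10, -6)) = 9.8489
d((-1, -2), (-10, -15)) = 15.8114
d((0, 1), (-14, 4)) = 14.3178
d((0, 1), (-10, -6)) = 12.2066
d((0, 1), (-10, -15)) = 18.868
d((-14, 4), (-10, -6)) = 10.7703
d((-14, 4), (-10, -15)) = 19.4165
d((-10, -6), (-10, -15)) = 9.0

Closest pair: (-1, -2) and (0, 1) with distance 3.1623

The closest pair is (-1, -2) and (0, 1) with Euclidean distance 3.1623. For 6 points, brute-force pairwise comparison is shown above. For large n, the divide-and-conquer algorithm (sort by x, recurse on halves, check the dividing strip) achieves O(n log n).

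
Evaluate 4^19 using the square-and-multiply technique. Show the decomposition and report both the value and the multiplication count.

Computing 4^19 by squaring (build up from 4^1; each line after the first costs one multiplication):

4^1 = 4
4^2 = (4^1)^2 = 4^2 = 16
4^4 = (4^2)^2 = 16^2 = 256
4^8 = (4^4)^2 = 256^2 = 65536
4^9 = 4 * 4^8 = 4 * 65536 = 262144
4^18 = (4^9)^2 = 262144^2 = 68719476736
4^19 = 4 * 4^18 = 4 * 68719476736 = 274877906944

Result: 274877906944
Multiplications needed: 6 (6 lines after 4^1)

4^19 = 274877906944. Using exponentiation by squaring, this requires 6 multiplications. The key idea: if the exponent is even, square the half-power; if odd, multiply by the base once.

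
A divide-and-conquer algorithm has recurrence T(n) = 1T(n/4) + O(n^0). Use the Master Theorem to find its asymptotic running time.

Master Theorem for T(n) = 1T(n/4) + O(n^0):

a = 1, b = 4, c = 0
log_b(a) = log_4(1) = 0.0000

Case 2: c = 0 = log_4(1) = 0.0000
T(n) = O(n^0 log n) = O(log n)

For T(n) = 1T(n/4) + O(n^0): log_4(1) = 0.0000. This is Case 2 of the Master Theorem (c = log_b(a), equal work at all levels), giving O(log n).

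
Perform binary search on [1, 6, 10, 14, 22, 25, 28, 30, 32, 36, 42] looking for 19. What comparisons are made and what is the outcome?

Binary search for 19 in [1, 6, 10, 14, 22, 25, 28, 30, 32, 36, 42]:

lo=0, hi=10, mid=5, arr[mid]=25 -> 25 > 19, search left half
lo=0, hi=4, mid=2, arr[mid]=10 -> 10 < 19, search right half
lo=3, hi=4, mid=3, arr[mid]=14 -> 14 < 19, search right half
lo=4, hi=4, mid=4, arr[mid]=22 -> 22 > 19, search left half
lo=4 > hi=3, target 19 not found

Binary search determines that 19 is not in the array after 4 comparisons. The search space was exhausted without finding the target.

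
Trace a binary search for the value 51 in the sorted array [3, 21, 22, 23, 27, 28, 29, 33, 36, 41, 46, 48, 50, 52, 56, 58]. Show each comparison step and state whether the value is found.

Binary search for 51 in [3, 21, 22, 23, 27, 28, 29, 33, 36, 41, 46, 48, 50, 52, 56, 58]:

lo=0, hi=15, mid=7, arr[mid]=33 -> 33 < 51, search right half
lo=8, hi=15, mid=11, arr[mid]=48 -> 48 < 51, search right half
lo=12, hi=15, mid=13, arr[mid]=52 -> 52 > 51, search left half
lo=12, hi=12, mid=12, arr[mid]=50 -> 50 < 51, search right half
lo=13 > hi=12, target 51 not found

Binary search determines that 51 is not in the array after 4 comparisons. The search space was exhausted without finding the target.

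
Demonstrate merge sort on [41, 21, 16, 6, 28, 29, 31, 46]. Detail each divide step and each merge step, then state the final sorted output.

Merge sort trace:

Split: [41, 21, 16, 6, 28, 29, 31, 46] -> [41, 21, 16, 6] and [28, 29, 31, 46]
  Split: [41, 21, 16, 6] -> [41, 21] and [16, 6]
    Split: [41, 21] -> [41] and [21]
    Merge: [41] + [21] -> [21, 41]
    Split: [16, 6] -> [16] and [6]
    Merge: [16] + [6] -> [6, 16]
  Merge: [21, 41] + [6, 16] -> [6, 16, 21, 41]
  Split: [28, 29, 31, 46] -> [28, 29] and [31, 46]
    Split: [28, 29] -> [28] and [29]
    Merge: [28] + [29] -> [28, 29]
    Split: [31, 46] -> [31] and [46]
    Merge: [31] + [46] -> [31, 46]
  Merge: [28, 29] + [31, 46] -> [28, 29, 31, 46]
Merge: [6, 16, 21, 41] + [28, 29, 31, 46] -> [6, 16, 21, 28, 29, 31, 41, 46]

Final sorted array: [6, 16, 21, 28, 29, 31, 41, 46]

The merge sort proceeds by recursively splitting the array and merging sorted halves.
After all merges, the sorted array is [6, 16, 21, 28, 29, 31, 41, 46].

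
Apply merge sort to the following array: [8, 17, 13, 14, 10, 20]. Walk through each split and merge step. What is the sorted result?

Merge sort trace:

Split: [8, 17, 13, 14, 10, 20] -> [8, 17, 13] and [14, 10, 20]
  Split: [8, 17, 13] -> [8] and [17, 13]
    Split: [17, 13] -> [17] and [13]
    Merge: [17] + [13] -> [13, 17]
  Merge: [8] + [13, 17] -> [8, 13, 17]
  Split: [14, 10, 20] -> [14] and [10, 20]
    Split: [10, 20] -> [10] and [20]
    Merge: [10] + [20] -> [10, 20]
  Merge: [14] + [10, 20] -> [10, 14, 20]
Merge: [8, 13, 17] + [10, 14, 20] -> [8, 10, 13, 14, 17, 20]

Final sorted array: [8, 10, 13, 14, 17, 20]

The merge sort proceeds by recursively splitting the array and merging sorted halves.
After all merges, the sorted array is [8, 10, 13, 14, 17, 20].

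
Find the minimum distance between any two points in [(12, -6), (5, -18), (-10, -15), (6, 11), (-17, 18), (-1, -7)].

Computing all pairwise distances among 6 points:

d((12, -6), (5, -18)) = 13.8924
d((12, -6), (-10, -15)) = 23.7697
d((12, -6), (6, 11)) = 18.0278
d((12, -6), (-17, 18)) = 37.6431
d((12, -6), (-1, -7)) = 13.0384
d((5, -18), (-10, -15)) = 15.2971
d((5, -18), (6, 11)) = 29.0172
d((5, -18), (-17, 18)) = 42.19
d((5, -18), (-1, -7)) = 12.53
d((-10, -15), (6, 11)) = 30.5287
d((-10, -15), (-17, 18)) = 33.7343
d((-10, -15), (-1, -7)) = 12.0416 <-- minimum
d((6, 11), (-17, 18)) = 24.0416
d((6, 11), (-1, -7)) = 19.3132
d((-17, 18), (-1, -7)) = 29.6816

Closest pair: (-10, -15) and (-1, -7) with distance 12.0416

The closest pair is (-10, -15) and (-1, -7) with Euclidean distance 12.0416. For 6 points, brute-force pairwise comparison is shown above. For large n, the divide-and-conquer algorithm (sort by x, recurse on halves, check the dividing strip) achieves O(n log n).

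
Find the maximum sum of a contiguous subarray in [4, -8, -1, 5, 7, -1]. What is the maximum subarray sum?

Using Kadane's algorithm on [4, -8, -1, 5, 7, -1]:

Scanning through the array:
Position 1 (value -8): max_ending_here = -4, max_so_far = 4
Position 2 (value -1): max_ending_here = -1, max_so_far = 4
Position 3 (value 5): max_ending_here = 5, max_so_far = 5
Position 4 (value 7): max_ending_here = 12, max_so_far = 12
Position 5 (value -1): max_ending_here = 11, max_so_far = 12

Maximum subarray: [5, 7]
Maximum sum: 12

The maximum subarray is [5, 7] with sum 12. This subarray runs from index 3 to index 4.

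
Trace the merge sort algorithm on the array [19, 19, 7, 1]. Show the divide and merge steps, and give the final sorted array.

Merge sort trace:

Split: [19, 19, 7, 1] -> [19, 19] and [7, 1]
  Split: [19, 19] -> [19] and [19]
  Merge: [19] + [19] -> [19, 19]
  Split: [7, 1] -> [7] and [1]
  Merge: [7] + [1] -> [1, 7]
Merge: [19, 19] + [1, 7] -> [1, 7, 19, 19]

Final sorted array: [1, 7, 19, 19]

The merge sort proceeds by recursively splitting the array and merging sorted halves.
After all merges, the sorted array is [1, 7, 19, 19].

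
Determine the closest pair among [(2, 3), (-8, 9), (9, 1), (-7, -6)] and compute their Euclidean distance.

Computing all pairwise distances among 4 points:

d((2, 3), (-8, 9)) = 11.6619
d((2, 3), (9, 1)) = 7.2801 <-- minimum
d((2, 3), (-7, -6)) = 12.7279
d((-8, 9), (9, 1)) = 18.7883
d((-8, 9), (-7, -6)) = 15.0333
d((9, 1), (-7, -6)) = 17.4642

Closest pair: (2, 3) and (9, 1) with distance 7.2801

The closest pair is (2, 3) and (9, 1) with Euclidean distance 7.2801. For 4 points, brute-force pairwise comparison is shown above. For large n, the divide-and-conquer algorithm (sort by x, recurse on halves, check the dividing strip) achieves O(n log n).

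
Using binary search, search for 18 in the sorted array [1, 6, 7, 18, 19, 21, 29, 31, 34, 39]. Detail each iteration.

Binary search for 18 in [1, 6, 7, 18, 19, 21, 29, 31, 34, 39]:

lo=0, hi=9, mid=4, arr[mid]=19 -> 19 > 18, search left half
lo=0, hi=3, mid=1, arr[mid]=6 -> 6 < 18, search right half
lo=2, hi=3, mid=2, arr[mid]=7 -> 7 < 18, search right half
lo=3, hi=3, mid=3, arr[mid]=18 -> Found target at index 3!

Binary search finds 18 at index 3 after 4 comparisons. The search repeatedly halves the search space by comparing with the middle element.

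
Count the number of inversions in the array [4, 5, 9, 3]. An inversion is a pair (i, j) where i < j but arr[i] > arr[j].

Finding inversions in [4, 5, 9, 3]:

(0, 3): arr[0]=4 > arr[3]=3
(1, 3): arr[1]=5 > arr[3]=3
(2, 3): arr[2]=9 > arr[3]=3

Total inversions: 3

The array has 3 inversion(s): (0,3), (1,3), (2,3). Each pair (i,j) satisfies i < j and arr[i] > arr[j].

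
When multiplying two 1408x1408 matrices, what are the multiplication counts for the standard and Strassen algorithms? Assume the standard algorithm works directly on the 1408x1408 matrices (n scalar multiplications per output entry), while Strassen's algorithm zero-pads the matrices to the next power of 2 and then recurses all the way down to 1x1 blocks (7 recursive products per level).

Matrix multiplication for 1408x1408 matrices:

Strassen's algorithm requires power-of-2 dimensions. Pad 1408x1408 to 2048x2048 (next power of 2).

Standard algorithm: 1408^3 = 2791309312 multiplications
Strassen's algorithm: 7^(log2(2048)) = 7^11 = 1977326743 multiplications
Savings: 2791309312 - 1977326743 = 813982569 multiplications

Standard: 2791309312 multiplications (1408^3). Strassen: 1977326743 multiplications (7^11, after padding to 2048x2048). Strassen reduces 8 recursive multiplications to 7 at each level.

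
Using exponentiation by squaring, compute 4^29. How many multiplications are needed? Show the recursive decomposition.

Computing 4^29 by squaring (build up from 4^1; each line after the first costs one multiplication):

4^1 = 4
4^2 = (4^1)^2 = 4^2 = 16
4^3 = 4 * 4^2 = 4 * 16 = 64
4^6 = (4^3)^2 = 64^2 = 4096
4^7 = 4 * 4^6 = 4 * 4096 = 16384
4^14 = (4^7)^2 = 16384^2 = 268435456
4^28 = (4^14)^2 = 268435456^2 = 72057594037927936
4^29 = 4 * 4^28 = 4 * 72057594037927936 = 288230376151711744

Result: 288230376151711744
Multiplications needed: 7 (7 lines after 4^1)

4^29 = 288230376151711744. Using exponentiation by squaring, this requires 7 multiplications. The key idea: if the exponent is even, square the half-power; if odd, multiply by the base once.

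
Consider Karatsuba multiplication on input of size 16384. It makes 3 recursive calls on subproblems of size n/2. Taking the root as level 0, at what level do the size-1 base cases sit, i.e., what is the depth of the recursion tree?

For divide and conquer with division factor 2:

Problem sizes at each level:
Level 0: 16384
Level 1: 8192
Level 2: 4096
Level 3: 2048
Level 4: 1024
Level 5: 512
Level 6: 256
Level 7: 128
Level 8: 64
Level 9: 32
Level 10: 16
Level 11: 8
Level 12: 4
Level 13: 2
Level 14: 1

The root is level 0 and the size-1 base case is level 14 (the tree spans levels 0 through 14, i.e. 15 levels counting the root), so the depth is the number of divisions: log_2(16384) = 14

The recursion tree depth is log_2(16384) = 14. At each level, the problem size is divided by 2, so it takes 14 divisions to reduce to a base case of size 1. The algorithm makes 3 recursive calls at each level.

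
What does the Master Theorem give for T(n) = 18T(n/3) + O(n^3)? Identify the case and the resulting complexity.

Master Theorem for T(n) = 18T(n/3) + O(n^3):

a = 18, b = 3, c = 3
log_b(a) = log_3(18) = 2.6309

Case 3: c = 3 > log_3(18) = 2.6309
T(n) = O(n^3) = O(n^3)

For T(n) = 18T(n/3) + O(n^3): log_3(18) = 2.6309. This is Case 3 of the Master Theorem (c > log_b(a), work dominated by root), giving O(n^3).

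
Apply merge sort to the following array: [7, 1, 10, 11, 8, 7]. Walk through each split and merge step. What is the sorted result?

Merge sort trace:

Split: [7, 1, 10, 11, 8, 7] -> [7, 1, 10] and [11, 8, 7]
  Split: [7, 1, 10] -> [7] and [1, 10]
    Split: [1, 10] -> [1] and [10]
    Merge: [1] + [10] -> [1, 10]
  Merge: [7] + [1, 10] -> [1, 7, 10]
  Split: [11, 8, 7] -> [11] and [8, 7]
    Split: [8, 7] -> [8] and [7]
    Merge: [8] + [7] -> [7, 8]
  Merge: [11] + [7, 8] -> [7, 8, 11]
Merge: [1, 7, 10] + [7, 8, 11] -> [1, 7, 7, 8, 10, 11]

Final sorted array: [1, 7, 7, 8, 10, 11]

The merge sort proceeds by recursively splitting the array and merging sorted halves.
After all merges, the sorted array is [1, 7, 7, 8, 10, 11].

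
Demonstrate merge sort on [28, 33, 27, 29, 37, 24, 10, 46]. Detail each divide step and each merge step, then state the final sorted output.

Merge sort trace:

Split: [28, 33, 27, 29, 37, 24, 10, 46] -> [28, 33, 27, 29] and [37, 24, 10, 46]
  Split: [28, 33, 27, 29] -> [28, 33] and [27, 29]
    Split: [28, 33] -> [28] and [33]
    Merge: [28] + [33] -> [28, 33]
    Split: [27, 29] -> [27] and [29]
    Merge: [27] + [29] -> [27, 29]
  Merge: [28, 33] + [27, 29] -> [27, 28, 29, 33]
  Split: [37, 24, 10, 46] -> [37, 24] and [10, 46]
    Split: [37, 24] -> [37] and [24]
    Merge: [37] + [24] -> [24, 37]
    Split: [10, 46] -> [10] and [46]
    Merge: [10] + [46] -> [10, 46]
  Merge: [24, 37] + [10, 46] -> [10, 24, 37, 46]
Merge: [27, 28, 29, 33] + [10, 24, 37, 46] -> [10, 24, 27, 28, 29, 33, 37, 46]

Final sorted array: [10, 24, 27, 28, 29, 33, 37, 46]

The merge sort proceeds by recursively splitting the array and merging sorted halves.
After all merges, the sorted array is [10, 24, 27, 28, 29, 33, 37, 46].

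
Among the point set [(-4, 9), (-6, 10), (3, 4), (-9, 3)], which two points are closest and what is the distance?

Computing all pairwise distances among 4 points:

d((-4, 9), (-6, 10)) = 2.2361 <-- minimum
d((-4, 9), (3, 4)) = 8.6023
d((-4, 9), (-9, 3)) = 7.8102
d((-6, 10), (3, 4)) = 10.8167
d((-6, 10), (-9, 3)) = 7.6158
d((3, 4), (-9, 3)) = 12.0416

Closest pair: (-4, 9) and (-6, 10) with distance 2.2361

The closest pair is (-4, 9) and (-6, 10) with Euclidean distance 2.2361. For 4 points, brute-force pairwise comparison is shown above. For large n, the divide-and-conquer algorithm (sort by x, recurse on halves, check the dividing strip) achieves O(n log n).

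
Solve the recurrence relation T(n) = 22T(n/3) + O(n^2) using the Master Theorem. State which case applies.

Master Theorem for T(n) = 22T(n/3) + O(n^2):

a = 22, b = 3, c = 2
log_b(a) = log_3(22) = 2.8136

Case 1: c = 2 < log_3(22) = 2.8136
T(n) = O(n^(log_3 22))

For T(n) = 22T(n/3) + O(n^2): log_3(22) = 2.8136. This is Case 1 of the Master Theorem (c < log_b(a), work dominated by leaves), giving O(n^(log_3 22)).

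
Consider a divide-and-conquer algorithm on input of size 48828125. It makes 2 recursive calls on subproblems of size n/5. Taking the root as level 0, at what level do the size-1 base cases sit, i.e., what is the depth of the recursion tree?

For divide and conquer with division factor 5:

Problem sizes at each level:
Level 0: 48828125
Level 1: 9765625
Level 2: 1953125
Level 3: 390625
Level 4: 78125
Level 5: 15625
Level 6: 3125
Level 7: 625
Level 8: 125
Level 9: 25
Level 10: 5
Level 11: 1

The root is level 0 and the size-1 base case is level 11 (the tree spans levels 0 through 11, i.e. 12 levels counting the root), so the depth is the number of divisions: log_5(48828125) = 11

The recursion tree depth is log_5(48828125) = 11. At each level, the problem size is divided by 5, so it takes 11 divisions to reduce to a base case of size 1. The algorithm makes 2 recursive calls at each level.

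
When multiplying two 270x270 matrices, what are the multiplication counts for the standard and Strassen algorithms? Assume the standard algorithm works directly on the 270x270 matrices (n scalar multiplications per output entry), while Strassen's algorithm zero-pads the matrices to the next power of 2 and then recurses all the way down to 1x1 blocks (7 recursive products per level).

Matrix multiplication for 270x270 matrices:

Strassen's algorithm requires power-of-2 dimensions. Pad 270x270 to 512x512 (next power of 2).

Standard algorithm: 270^3 = 19683000 multiplications
Strassen's algorithm: 7^(log2(512)) = 7^9 = 40353607 multiplications
Difference: 19683000 - 40353607 = -20670607 (Strassen uses MORE here due to padding overhead — for small or just-over-power-of-2 n, padding can outweigh the per-level savings)

Standard: 19683000 multiplications (270^3). Strassen: 40353607 multiplications (7^9, after padding to 512x512). Strassen reduces 8 recursive multiplications to 7 at each level.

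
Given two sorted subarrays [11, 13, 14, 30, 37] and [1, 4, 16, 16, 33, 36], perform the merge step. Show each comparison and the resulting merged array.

Merging process:

Compare 11 vs 1: take 1 from right. Merged: [1]
Compare 11 vs 4: take 4 from right. Merged: [1, 4]
Compare 11 vs 16: take 11 from left. Merged: [1, 4, 11]
Compare 13 vs 16: take 13 from left. Merged: [1, 4, 11, 13]
Compare 14 vs 16: take 14 from left. Merged: [1, 4, 11, 13, 14]
Compare 30 vs 16: take 16 from right. Merged: [1, 4, 11, 13, 14, 16]
Compare 30 vs 16: take 16 from right. Merged: [1, 4, 11, 13, 14, 16, 16]
Compare 30 vs 33: take 30 from left. Merged: [1, 4, 11, 13, 14, 16, 16, 30]
Compare 37 vs 33: take 33 from right. Merged: [1, 4, 11, 13, 14, 16, 16, 30, 33]
Compare 37 vs 36: take 36 from right. Merged: [1, 4, 11, 13, 14, 16, 16, 30, 33, 36]
Append remaining from left: [37]. Merged: [1, 4, 11, 13, 14, 16, 16, 30, 33, 36, 37]

Final merged array: [1, 4, 11, 13, 14, 16, 16, 30, 33, 36, 37]
Total comparisons: 10

The merged array is [1, 4, 11, 13, 14, 16, 16, 30, 33, 36, 37], requiring 10 comparisons. The merge step runs in O(n) time where n is the total number of elements.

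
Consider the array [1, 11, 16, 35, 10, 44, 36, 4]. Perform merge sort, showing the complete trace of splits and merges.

Merge sort trace:

Split: [1, 11, 16, 35, 10, 44, 36, 4] -> [1, 11, 16, 35] and [10, 44, 36, 4]
  Split: [1, 11, 16, 35] -> [1, 11] and [16, 35]
    Split: [1, 11] -> [1] and [11]
    Merge: [1] + [11] -> [1, 11]
    Split: [16, 35] -> [16] and [35]
    Merge: [16] + [35] -> [16, 35]
  Merge: [1, 11] + [16, 35] -> [1, 11, 16, 35]
  Split: [10, 44, 36, 4] -> [10, 44] and [36, 4]
    Split: [10, 44] -> [10] and [44]
    Merge: [10] + [44] -> [10, 44]
    Split: [36, 4] -> [36] and [4]
    Merge: [36] + [4] -> [4, 36]
  Merge: [10, 44] + [4, 36] -> [4, 10, 36, 44]
Merge: [1, 11, 16, 35] + [4, 10, 36, 44] -> [1, 4, 10, 11, 16, 35, 36, 44]

Final sorted array: [1, 4, 10, 11, 16, 35, 36, 44]

The merge sort proceeds by recursively splitting the array and merging sorted halves.
After all merges, the sorted array is [1, 4, 10, 11, 16, 35, 36, 44].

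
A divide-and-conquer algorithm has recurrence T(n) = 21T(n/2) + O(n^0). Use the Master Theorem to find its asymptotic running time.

Master Theorem for T(n) = 21T(n/2) + O(n^0):

a = 21, b = 2, c = 0
log_b(a) = log_2(21) = 4.3923

Case 1: c = 0 < log_2(21) = 4.3923
T(n) = O(n^(log_2 21))

For T(n) = 21T(n/2) + O(n^0): log_2(21) = 4.3923. This is Case 1 of the Master Theorem (c < log_b(a), work dominated by leaves), giving O(n^(log_2 21)).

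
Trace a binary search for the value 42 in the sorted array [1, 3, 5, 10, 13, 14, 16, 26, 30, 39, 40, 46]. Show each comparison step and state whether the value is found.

Binary search for 42 in [1, 3, 5, 10, 13, 14, 16, 26, 30, 39, 40, 46]:

lo=0, hi=11, mid=5, arr[mid]=14 -> 14 < 42, search right half
lo=6, hi=11, mid=8, arr[mid]=30 -> 30 < 42, search right half
lo=9, hi=11, mid=10, arr[mid]=40 -> 40 < 42, search right half
lo=11, hi=11, mid=11, arr[mid]=46 -> 46 > 42, search left half
lo=11 > hi=10, target 42 not found

Binary search determines that 42 is not in the array after 4 comparisons. The search space was exhausted without finding the target.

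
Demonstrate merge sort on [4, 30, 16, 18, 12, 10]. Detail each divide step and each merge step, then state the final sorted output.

Merge sort trace:

Split: [4, 30, 16, 18, 12, 10] -> [4, 30, 16] and [18, 12, 10]
  Split: [4, 30, 16] -> [4] and [30, 16]
    Split: [30, 16] -> [30] and [16]
    Merge: [30] + [16] -> [16, 30]
  Merge: [4] + [16, 30] -> [4, 16, 30]
  Split: [18, 12, 10] -> [18] and [12, 10]
    Split: [12, 10] -> [12] and [10]
    Merge: [12] + [10] -> [10, 12]
  Merge: [18] + [10, 12] -> [10, 12, 18]
Merge: [4, 16, 30] + [10, 12, 18] -> [4, 10, 12, 16, 18, 30]

Final sorted array: [4, 10, 12, 16, 18, 30]

The merge sort proceeds by recursively splitting the array and merging sorted halves.
After all merges, the sorted array is [4, 10, 12, 16, 18, 30].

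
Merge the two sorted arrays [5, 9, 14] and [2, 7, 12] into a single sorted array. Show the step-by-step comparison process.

Merging process:

Compare 5 vs 2: take 2 from right. Merged: [2]
Compare 5 vs 7: take 5 from left. Merged: [2, 5]
Compare 9 vs 7: take 7 from right. Merged: [2, 5, 7]
Compare 9 vs 12: take 9 from left. Merged: [2, 5, 7, 9]
Compare 14 vs 12: take 12 from right. Merged: [2, 5, 7, 9, 12]
Append remaining from left: [14]. Merged: [2, 5, 7, 9, 12, 14]

Final merged array: [2, 5, 7, 9, 12, 14]
Total comparisons: 5

The merged array is [2, 5, 7, 9, 12, 14], requiring 5 comparisons. The merge step runs in O(n) time where n is the total number of elements.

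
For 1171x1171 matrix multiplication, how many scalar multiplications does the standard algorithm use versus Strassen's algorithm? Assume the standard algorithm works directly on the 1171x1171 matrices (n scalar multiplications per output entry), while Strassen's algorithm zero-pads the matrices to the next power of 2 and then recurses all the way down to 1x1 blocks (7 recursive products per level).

Matrix multiplication for 1171x1171 matrices:

Strassen's algorithm requires power-of-2 dimensions. Pad 1171x1171 to 2048x2048 (next power of 2).

Standard algorithm: 1171^3 = 1605723211 multiplications
Strassen's algorithm: 7^(log2(2048)) = 7^11 = 1977326743 multiplications
Difference: 1605723211 - 1977326743 = -371603532 (Strassen uses MORE here due to padding overhead — for small or just-over-power-of-2 n, padding can outweigh the per-level savings)

Standard: 1605723211 multiplications (1171^3). Strassen: 1977326743 multiplications (7^11, after padding to 2048x2048). Strassen reduces 8 recursive multiplications to 7 at each level.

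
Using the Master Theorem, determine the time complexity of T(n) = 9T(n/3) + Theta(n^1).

Master Theorem for T(n) = 9T(n/3) + O(n^1):

a = 9, b = 3, c = 1
log_b(a) = log_3(9) = 2.0000

Case 1: c = 1 < log_3(9) = 2.0000
T(n) = O(n^(log_3 9)) = O(n^2)

For T(n) = 9T(n/3) + O(n^1): log_3(9) = 2.0000. This is Case 1 of the Master Theorem (c < log_b(a), work dominated by leaves), giving O(n^2).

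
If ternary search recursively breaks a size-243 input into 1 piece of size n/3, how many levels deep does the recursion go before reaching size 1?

For divide and conquer with division factor 3:

Problem sizes at each level:
Level 0: 243
Level 1: 81
Level 2: 27
Level 3: 9
Level 4: 3
Level 5: 1

The root is level 0 and the size-1 base case is level 5 (the tree spans levels 0 through 5, i.e. 6 levels counting the root), so the depth is the number of divisions: log_3(243) = 5

The recursion tree depth is log_3(243) = 5. At each level, the problem size is divided by 3, so it takes 5 divisions to reduce to a base case of size 1. The algorithm makes 1 recursive call at each level.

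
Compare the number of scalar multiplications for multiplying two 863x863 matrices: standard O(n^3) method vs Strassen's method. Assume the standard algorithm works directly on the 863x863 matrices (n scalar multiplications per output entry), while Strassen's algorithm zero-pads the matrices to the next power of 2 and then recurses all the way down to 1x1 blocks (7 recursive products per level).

Matrix multiplication for 863x863 matrices:

Strassen's algorithm requires power-of-2 dimensions. Pad 863x863 to 1024x1024 (next power of 2).

Standard algorithm: 863^3 = 642735647 multiplications
Strassen's algorithm: 7^(log2(1024)) = 7^10 = 282475249 multiplications
Savings: 642735647 - 282475249 = 360260398 multiplications

Standard: 642735647 multiplications (863^3). Strassen: 282475249 multiplications (7^10, after padding to 1024x1024). Strassen reduces 8 recursive multiplications to 7 at each level.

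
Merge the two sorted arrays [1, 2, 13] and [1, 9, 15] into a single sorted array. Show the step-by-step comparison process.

Merging process:

Compare 1 vs 1: take 1 from left. Merged: [1]
Compare 2 vs 1: take 1 from right. Merged: [1, 1]
Compare 2 vs 9: take 2 from left. Merged: [1, 1, 2]
Compare 13 vs 9: take 9 from right. Merged: [1, 1, 2, 9]
Compare 13 vs 15: take 13 from left. Merged: [1, 1, 2, 9, 13]
Append remaining from right: [15]. Merged: [1, 1, 2, 9, 13, 15]

Final merged array: [1, 1, 2, 9, 13, 15]
Total comparisons: 5

The merged array is [1, 1, 2, 9, 13, 15], requiring 5 comparisons. The merge step runs in O(n) time where n is the total number of elements.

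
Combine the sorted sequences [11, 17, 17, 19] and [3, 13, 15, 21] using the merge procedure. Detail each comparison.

Merging process:

Compare 11 vs 3: take 3 from right. Merged: [3]
Compare 11 vs 13: take 11 from left. Merged: [3, 11]
Compare 17 vs 13: take 13 from right. Merged: [3, 11, 13]
Compare 17 vs 15: take 15 from right. Merged: [3, 11, 13, 15]
Compare 17 vs 21: take 17 from left. Merged: [3, 11, 13, 15, 17]
Compare 17 vs 21: take 17 from left. Merged: [3, 11, 13, 15, 17, 17]
Compare 19 vs 21: take 19 from left. Merged: [3, 11, 13, 15, 17, 17, 19]
Append remaining from right: [21]. Merged: [3, 11, 13, 15, 17, 17, 19, 21]

Final merged array: [3, 11, 13, 15, 17, 17, 19, 21]
Total comparisons: 7

The merged array is [3, 11, 13, 15, 17, 17, 19, 21], requiring 7 comparisons. The merge step runs in O(n) time where n is the total number of elements.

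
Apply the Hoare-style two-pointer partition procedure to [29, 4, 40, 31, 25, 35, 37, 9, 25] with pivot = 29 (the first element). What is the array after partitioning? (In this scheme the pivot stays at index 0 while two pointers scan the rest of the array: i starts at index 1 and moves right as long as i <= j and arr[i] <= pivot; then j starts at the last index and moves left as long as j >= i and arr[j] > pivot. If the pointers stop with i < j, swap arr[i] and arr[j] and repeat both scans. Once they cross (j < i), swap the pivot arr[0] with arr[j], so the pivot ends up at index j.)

Hoare-style two-pointer partition with pivot = 29:

Initial array: [29, 4, 40, 31, 25, 35, 37, 9, 25]

Pointers start at i = 1, j = 8.
i stops at index 2 (arr[2]=40 > 29), j stops at index 8 (arr[8]=25 <= 29): swap arr[2] and arr[8], array becomes [29, 4, 25, 31, 25, 35, 37, 9, 40]
i stops at index 3 (arr[3]=31 > 29), j stops at index 7 (arr[7]=9 <= 29): swap arr[3] and arr[7], array becomes [29, 4, 25, 9, 25, 35, 37, 31, 40]
i ends at 5, j ends at 4: the pointers have crossed (j < i), so scanning stops.

Swap pivot arr[0] with arr[4] to place pivot at position 4: [25, 4, 25, 9, 29, 35, 37, 31, 40]
Pivot position: 4

After partitioning with pivot 29, the array becomes [25, 4, 25, 9, 29, 35, 37, 31, 40]. The pivot is placed at index 4. All elements to the left of the pivot are <= 29, and all elements to the right are > 29.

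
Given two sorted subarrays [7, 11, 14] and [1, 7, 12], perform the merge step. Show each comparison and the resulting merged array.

Merging process:

Compare 7 vs 1: take 1 from right. Merged: [1]
Compare 7 vs 7: take 7 from left. Merged: [1, 7]
Compare 11 vs 7: take 7 from right. Merged: [1, 7, 7]
Compare 11 vs 12: take 11 from left. Merged: [1, 7, 7, 11]
Compare 14 vs 12: take 12 from right. Merged: [1, 7, 7, 11, 12]
Append remaining from left: [14]. Merged: [1, 7, 7, 11, 12, 14]

Final merged array: [1, 7, 7, 11, 12, 14]
Total comparisons: 5

The merged array is [1, 7, 7, 11, 12, 14], requiring 5 comparisons. The merge step runs in O(n) time where n is the total number of elements.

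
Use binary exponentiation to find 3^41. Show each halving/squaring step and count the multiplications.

Computing 3^41 by squaring (build up from 3^1; each line after the first costs one multiplication):

3^1 = 3
3^2 = (3^1)^2 = 3^2 = 9
3^4 = (3^2)^2 = 9^2 = 81
3^5 = 3 * 3^4 = 3 * 81 = 243
3^10 = (3^5)^2 = 243^2 = 59049
3^20 = (3^10)^2 = 59049^2 = 3486784401
3^40 = (3^20)^2 = 3486784401^2 = 12157665459056928801
3^41 = 3 * 3^40 = 3 * 12157665459056928801 = 36472996377170786403

Result: 36472996377170786403
Multiplications needed: 7 (7 lines after 3^1)

3^41 = 36472996377170786403. Using exponentiation by squaring, this requires 7 multiplications. The key idea: if the exponent is even, square the half-power; if odd, multiply by the base once.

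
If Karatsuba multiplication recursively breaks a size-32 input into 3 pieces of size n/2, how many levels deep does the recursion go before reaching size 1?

For divide and conquer with division factor 2:

Problem sizes at each level:
Level 0: 32
Level 1: 16
Level 2: 8
Level 3: 4
Level 4: 2
Level 5: 1

The root is level 0 and the size-1 base case is level 5 (the tree spans levels 0 through 5, i.e. 6 levels counting the root), so the depth is the number of divisions: log_2(32) = 5

The recursion tree depth is log_2(32) = 5. At each level, the problem size is divided by 2, so it takes 5 divisions to reduce to a base case of size 1. The algorithm makes 3 recursive calls at each level.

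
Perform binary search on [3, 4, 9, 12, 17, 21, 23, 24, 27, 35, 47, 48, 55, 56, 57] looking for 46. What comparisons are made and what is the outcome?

Binary search for 46 in [3, 4, 9, 12, 17, 21, 23, 24, 27, 35, 47, 48, 55, 56, 57]:

lo=0, hi=14, mid=7, arr[mid]=24 -> 24 < 46, search right half
lo=8, hi=14, mid=11, arr[mid]=48 -> 48 > 46, search left half
lo=8, hi=10, mid=9, arr[mid]=35 -> 35 < 46, search right half
lo=10, hi=10, mid=10, arr[mid]=47 -> 47 > 46, search left half
lo=10 > hi=9, target 46 not found

Binary search determines that 46 is not in the array after 4 comparisons. The search space was exhausted without finding the target.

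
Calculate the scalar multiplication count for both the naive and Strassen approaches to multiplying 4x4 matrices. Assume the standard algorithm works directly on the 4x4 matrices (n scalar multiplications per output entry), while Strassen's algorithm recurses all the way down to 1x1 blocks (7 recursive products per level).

Matrix multiplication for 4x4 matrices:

Standard algorithm: 4^3 = 64 multiplications
Strassen's algorithm: 7^(log2(4)) = 7^2 = 49 multiplications
Savings: 64 - 49 = 15 multiplications

Standard: 64 multiplications (4^3). Strassen: 49 multiplications (7^2). Strassen reduces 8 recursive multiplications to 7 at each level.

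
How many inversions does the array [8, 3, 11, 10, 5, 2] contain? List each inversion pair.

Finding inversions in [8, 3, 11, 10, 5, 2]:

(0, 1): arr[0]=8 > arr[1]=3
(0, 4): arr[0]=8 > arr[4]=5
(0, 5): arr[0]=8 > arr[5]=2
(1, 5): arr[1]=3 > arr[5]=2
(2, 3): arr[2]=11 > arr[3]=10
(2, 4): arr[2]=11 > arr[4]=5
(2, 5): arr[2]=11 > arr[5]=2
(3, 4): arr[3]=10 > arr[4]=5
(3, 5): arr[3]=10 > arr[5]=2
(4, 5): arr[4]=5 > arr[5]=2

Total inversions: 10

The array has 10 inversion(s): (0,1), (0,4), (0,5), (1,5), (2,3), (2,4), (2,5), (3,4), (3,5), (4,5). Each pair (i,j) satisfies i < j and arr[i] > arr[j].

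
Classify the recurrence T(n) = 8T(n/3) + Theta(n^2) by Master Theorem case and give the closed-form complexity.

Master Theorem for T(n) = 8T(n/3) + O(n^2):

a = 8, b = 3, c = 2
log_b(a) = log_3(8) = 1.8928

Case 3: c = 2 > log_3(8) = 1.8928
T(n) = O(n^2) = O(n^2)

For T(n) = 8T(n/3) + O(n^2): log_3(8) = 1.8928. This is Case 3 of the Master Theorem (c > log_b(a), work dominated by root), giving O(n^2).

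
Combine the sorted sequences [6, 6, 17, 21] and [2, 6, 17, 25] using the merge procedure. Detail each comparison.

Merging process:

Compare 6 vs 2: take 2 from right. Merged: [2]
Compare 6 vs 6: take 6 from left. Merged: [2, 6]
Compare 6 vs 6: take 6 from left. Merged: [2, 6, 6]
Compare 17 vs 6: take 6 from right. Merged: [2, 6, 6, 6]
Compare 17 vs 17: take 17 from left. Merged: [2, 6, 6, 6, 17]
Compare 21 vs 17: take 17 from right. Merged: [2, 6, 6, 6, 17, 17]
Compare 21 vs 25: take 21 from left. Merged: [2, 6, 6, 6, 17, 17, 21]
Append remaining from right: [25]. Merged: [2, 6, 6, 6, 17, 17, 21, 25]

Final merged array: [2, 6, 6, 6, 17, 17, 21, 25]
Total comparisons: 7

The merged array is [2, 6, 6, 6, 17, 17, 21, 25], requiring 7 comparisons. The merge step runs in O(n) time where n is the total number of elements.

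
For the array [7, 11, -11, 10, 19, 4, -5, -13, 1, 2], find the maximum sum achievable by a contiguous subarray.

Using Kadane's algorithm on [7, 11, -11, 10, 19, 4, -5, -13, 1, 2]:

Scanning through the array:
Position 1 (value 11): max_ending_here = 18, max_so_far = 18
Position 2 (value -11): max_ending_here = 7, max_so_far = 18
Position 3 (value 10): max_ending_here = 17, max_so_far = 18
Position 4 (value 19): max_ending_here = 36, max_so_far = 36
Position 5 (value 4): max_ending_here = 40, max_so_far = 40
Position 6 (value -5): max_ending_here = 35, max_so_far = 40
Position 7 (value -13): max_ending_here = 22, max_so_far = 40
Position 8 (value 1): max_ending_here = 23, max_so_far = 40
Position 9 (value 2): max_ending_here = 25, max_so_far = 40

Maximum subarray: [7, 11, -11, 10, 19, 4]
Maximum sum: 40

The maximum subarray is [7, 11, -11, 10, 19, 4] with sum 40. This subarray runs from index 0 to index 5.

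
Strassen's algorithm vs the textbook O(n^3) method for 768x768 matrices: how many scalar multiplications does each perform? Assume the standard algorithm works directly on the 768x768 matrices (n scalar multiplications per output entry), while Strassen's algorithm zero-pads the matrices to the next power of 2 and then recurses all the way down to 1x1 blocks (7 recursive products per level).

Matrix multiplication for 768x768 matrices:

Strassen's algorithm requires power-of-2 dimensions. Pad 768x768 to 1024x1024 (next power of 2).

Standard algorithm: 768^3 = 452984832 multiplications
Strassen's algorithm: 7^(log2(1024)) = 7^10 = 282475249 multiplications
Savings: 452984832 - 282475249 = 170509583 multiplications

Standard: 452984832 multiplications (768^3). Strassen: 282475249 multiplications (7^10, after padding to 1024x1024). Strassen reduces 8 recursive multiplications to 7 at each level.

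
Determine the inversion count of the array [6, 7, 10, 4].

Finding inversions in [6, 7, 10, 4]:

(0, 3): arr[0]=6 > arr[3]=4
(1, 3): arr[1]=7 > arr[3]=4
(2, 3): arr[2]=10 > arr[3]=4

Total inversions: 3

The array has 3 inversion(s): (0,3), (1,3), (2,3). Each pair (i,j) satisfies i < j and arr[i] > arr[j].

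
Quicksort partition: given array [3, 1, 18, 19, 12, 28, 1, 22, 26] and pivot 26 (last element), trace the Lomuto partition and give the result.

Lomuto partition with pivot = 26:

Initial array: [3, 1, 18, 19, 12, 28, 1, 22, 26]

arr[0]=3 <= 26: swap with position 0, array becomes [3, 1, 18, 19, 12, 28, 1, 22, 26]
arr[1]=1 <= 26: swap with position 1, array becomes [3, 1, 18, 19, 12, 28, 1, 22, 26]
arr[2]=18 <= 26: swap with position 2, array becomes [3, 1, 18, 19, 12, 28, 1, 22, 26]
arr[3]=19 <= 26: swap with position 3, array becomes [3, 1, 18, 19, 12, 28, 1, 22, 26]
arr[4]=12 <= 26: swap with position 4, array becomes [3, 1, 18, 19, 12, 28, 1, 22, 26]
arr[5]=28 > 26: no swap
arr[6]=1 <= 26: swap with position 5, array becomes [3, 1, 18, 19, 12, 1, 28, 22, 26]
arr[7]=22 <= 26: swap with position 6, array becomes [3, 1, 18, 19, 12, 1, 22, 28, 26]

Place pivot at position 7: [3, 1, 18, 19, 12, 1, 22, 26, 28]
Pivot position: 7

After partitioning with pivot 26, the array becomes [3, 1, 18, 19, 12, 1, 22, 26, 28]. The pivot is placed at index 7. All elements to the left of the pivot are <= 26, and all elements to the right are > 26.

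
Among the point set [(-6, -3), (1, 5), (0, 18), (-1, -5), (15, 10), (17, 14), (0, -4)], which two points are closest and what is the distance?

Computing all pairwise distances among 7 points:

d((-6, -3), (1, 5)) = 10.6301
d((-6, -3), (0, 18)) = 21.8403
d((-6, -3), (-1, -5)) = 5.3852
d((-6, -3), (15, 10)) = 24.6982
d((-6, -3), (17, 14)) = 28.6007
d((-6, -3), (0, -4)) = 6.0828
d((1, 5), (0, 18)) = 13.0384
d((1, 5), (-1, -5)) = 10.198
d((1, 5), (15, 10)) = 14.8661
d((1, 5), (17, 14)) = 18.3576
d((1, 5), (0, -4)) = 9.0554
d((0, 18), (-1, -5)) = 23.0217
d((0, 18), (15, 10)) = 17.0
d((0, 18), (17, 14)) = 17.4642
d((0, 18), (0, -4)) = 22.0
d((-1, -5), (15, 10)) = 21.9317
d((-1, -5), (17, 14)) = 26.1725
d((-1, -5), (0, -4)) = 1.4142 <-- minimum
d((15, 10), (17, 14)) = 4.4721
d((15, 10), (0, -4)) = 20.5183
d((17, 14), (0, -4)) = 24.7588

Closest pair: (-1, -5) and (0, -4) with distance 1.4142

The closest pair is (-1, -5) and (0, -4) with Euclidean distance 1.4142. For 7 points, brute-force pairwise comparison is shown above. For large n, the divide-and-conquer algorithm (sort by x, recurse on halves, check the dividing strip) achieves O(n log n).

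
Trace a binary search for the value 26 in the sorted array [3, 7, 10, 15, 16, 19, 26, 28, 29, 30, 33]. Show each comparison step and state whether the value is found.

Binary search for 26 in [3, 7, 10, 15, 16, 19, 26, 28, 29, 30, 33]:

lo=0, hi=10, mid=5, arr[mid]=19 -> 19 < 26, search right half
lo=6, hi=10, mid=8, arr[mid]=29 -> 29 > 26, search left half
lo=6, hi=7, mid=6, arr[mid]=26 -> Found target at index 6!

Binary search finds 26 at index 6 after 3 comparisons. The search repeatedly halves the search space by comparing with the middle element.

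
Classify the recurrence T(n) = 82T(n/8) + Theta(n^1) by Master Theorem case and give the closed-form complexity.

Master Theorem for T(n) = 82T(n/8) + O(n^1):

a = 82, b = 8, c = 1
log_b(a) = log_8(82) = 2.1192

Case 1: c = 1 < log_8(82) = 2.1192
T(n) = O(n^(log_8 82))

For T(n) = 82T(n/8) + O(n^1): log_8(82) = 2.1192. This is Case 1 of the Master Theorem (c < log_b(a), work dominated by leaves), giving O(n^(log_8 82)).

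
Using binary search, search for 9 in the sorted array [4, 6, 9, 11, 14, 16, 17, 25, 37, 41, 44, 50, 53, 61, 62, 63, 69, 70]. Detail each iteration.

Binary search for 9 in [4, 6, 9, 11, 14, 16, 17, 25, 37, 41, 44, 50, 53, 61, 62, 63, 69, 70]:

lo=0, hi=17, mid=8, arr[mid]=37 -> 37 > 9, search left half
lo=0, hi=7, mid=3, arr[mid]=11 -> 11 > 9, search left half
lo=0, hi=2, mid=1, arr[mid]=6 -> 6 < 9, search right half
lo=2, hi=2, mid=2, arr[mid]=9 -> Found target at index 2!

Binary search finds 9 at index 2 after 4 comparisons. The search repeatedly halves the search space by comparing with the middle element.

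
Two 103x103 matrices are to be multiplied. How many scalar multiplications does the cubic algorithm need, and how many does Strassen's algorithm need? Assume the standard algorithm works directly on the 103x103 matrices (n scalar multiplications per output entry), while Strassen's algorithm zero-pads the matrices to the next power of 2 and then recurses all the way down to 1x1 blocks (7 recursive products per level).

Matrix multiplication for 103x103 matrices:

Strassen's algorithm requires power-of-2 dimensions. Pad 103x103 to 128x128 (next power of 2).

Standard algorithm: 103^3 = 1092727 multiplications
Strassen's algorithm: 7^(log2(128)) = 7^7 = 823543 multiplications
Savings: 1092727 - 823543 = 269184 multiplications

Standard: 1092727 multiplications (103^3). Strassen: 823543 multiplications (7^7, after padding to 128x128). Strassen reduces 8 recursive multiplications to 7 at each level.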